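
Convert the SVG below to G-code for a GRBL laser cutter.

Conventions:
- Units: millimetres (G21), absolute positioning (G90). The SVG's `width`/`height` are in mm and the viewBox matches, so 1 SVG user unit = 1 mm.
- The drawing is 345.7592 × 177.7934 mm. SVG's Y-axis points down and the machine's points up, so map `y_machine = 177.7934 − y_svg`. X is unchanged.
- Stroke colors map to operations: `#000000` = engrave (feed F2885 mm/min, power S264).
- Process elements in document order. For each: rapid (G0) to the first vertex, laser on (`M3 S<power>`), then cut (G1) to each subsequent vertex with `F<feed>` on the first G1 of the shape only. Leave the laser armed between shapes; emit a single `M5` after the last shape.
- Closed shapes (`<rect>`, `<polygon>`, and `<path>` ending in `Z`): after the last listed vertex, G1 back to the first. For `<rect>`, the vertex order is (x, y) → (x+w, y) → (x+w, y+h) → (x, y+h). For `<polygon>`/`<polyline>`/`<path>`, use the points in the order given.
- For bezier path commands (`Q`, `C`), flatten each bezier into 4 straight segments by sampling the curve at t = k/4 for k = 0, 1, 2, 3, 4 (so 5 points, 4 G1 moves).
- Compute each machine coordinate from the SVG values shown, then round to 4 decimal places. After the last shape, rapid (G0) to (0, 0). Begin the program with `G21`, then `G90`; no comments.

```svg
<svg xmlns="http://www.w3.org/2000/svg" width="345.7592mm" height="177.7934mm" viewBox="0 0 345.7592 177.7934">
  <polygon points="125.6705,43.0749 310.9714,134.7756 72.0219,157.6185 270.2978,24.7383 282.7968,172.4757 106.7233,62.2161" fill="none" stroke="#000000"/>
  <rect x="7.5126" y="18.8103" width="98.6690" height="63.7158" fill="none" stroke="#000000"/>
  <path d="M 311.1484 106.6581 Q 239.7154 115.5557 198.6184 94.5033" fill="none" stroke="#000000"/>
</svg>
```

viewBox `0 0 345.7592 177.7934` with mm width/height → 1 unit = 1 mm. Flip: y_m = 177.7934 − y_svg.

**Shape 1** — `<polygon>` closed polygon, stroke `#000000` → engrave (S264, F2885). Machine vertices: (125.6705,134.7185) → (310.9714,43.0178) → (72.0219,20.1749) → (270.2978,153.0551) → (282.7968,5.3177) → (106.7233,115.5773) → (125.6705,134.7185). Closed: final G1 returns to the first vertex.

**Shape 2** — `<rect>` rectangle, stroke `#000000` → engrave (S264, F2885). Machine vertices: (7.5126,158.9831) → (106.1816,158.9831) → (106.1816,95.2673) → (7.5126,95.2673) → (7.5126,158.9831). Closed: final G1 returns to the first vertex.

**Shape 3** — `<path>` quadratic bezier, stroke `#000000` → engrave (S264, F2885). Control points (SVG): P0=(311.1484,106.6581), P1=(239.7154,115.5557), P2=(198.6184,94.5033); sampled at t=k/4. Machine vertices: (311.1484,71.1353) → (277.3279,68.5584) → (247.2994,69.7252) → (221.0629,74.6358) → (198.6184,83.2901). Open path.

G21
G90
G0 X125.6705 Y134.7185
M3 S264
G1 X310.9714 Y43.0178 F2885
G1 X72.0219 Y20.1749
G1 X270.2978 Y153.0551
G1 X282.7968 Y5.3177
G1 X106.7233 Y115.5773
G1 X125.6705 Y134.7185
G0 X7.5126 Y158.9831
M3 S264
G1 X106.1816 Y158.9831 F2885
G1 X106.1816 Y95.2673
G1 X7.5126 Y95.2673
G1 X7.5126 Y158.9831
G0 X311.1484 Y71.1353
M3 S264
G1 X277.3279 Y68.5584 F2885
G1 X247.2994 Y69.7252
G1 X221.0629 Y74.6358
G1 X198.6184 Y83.2901
M5
G0 X0.0000 Y0.0000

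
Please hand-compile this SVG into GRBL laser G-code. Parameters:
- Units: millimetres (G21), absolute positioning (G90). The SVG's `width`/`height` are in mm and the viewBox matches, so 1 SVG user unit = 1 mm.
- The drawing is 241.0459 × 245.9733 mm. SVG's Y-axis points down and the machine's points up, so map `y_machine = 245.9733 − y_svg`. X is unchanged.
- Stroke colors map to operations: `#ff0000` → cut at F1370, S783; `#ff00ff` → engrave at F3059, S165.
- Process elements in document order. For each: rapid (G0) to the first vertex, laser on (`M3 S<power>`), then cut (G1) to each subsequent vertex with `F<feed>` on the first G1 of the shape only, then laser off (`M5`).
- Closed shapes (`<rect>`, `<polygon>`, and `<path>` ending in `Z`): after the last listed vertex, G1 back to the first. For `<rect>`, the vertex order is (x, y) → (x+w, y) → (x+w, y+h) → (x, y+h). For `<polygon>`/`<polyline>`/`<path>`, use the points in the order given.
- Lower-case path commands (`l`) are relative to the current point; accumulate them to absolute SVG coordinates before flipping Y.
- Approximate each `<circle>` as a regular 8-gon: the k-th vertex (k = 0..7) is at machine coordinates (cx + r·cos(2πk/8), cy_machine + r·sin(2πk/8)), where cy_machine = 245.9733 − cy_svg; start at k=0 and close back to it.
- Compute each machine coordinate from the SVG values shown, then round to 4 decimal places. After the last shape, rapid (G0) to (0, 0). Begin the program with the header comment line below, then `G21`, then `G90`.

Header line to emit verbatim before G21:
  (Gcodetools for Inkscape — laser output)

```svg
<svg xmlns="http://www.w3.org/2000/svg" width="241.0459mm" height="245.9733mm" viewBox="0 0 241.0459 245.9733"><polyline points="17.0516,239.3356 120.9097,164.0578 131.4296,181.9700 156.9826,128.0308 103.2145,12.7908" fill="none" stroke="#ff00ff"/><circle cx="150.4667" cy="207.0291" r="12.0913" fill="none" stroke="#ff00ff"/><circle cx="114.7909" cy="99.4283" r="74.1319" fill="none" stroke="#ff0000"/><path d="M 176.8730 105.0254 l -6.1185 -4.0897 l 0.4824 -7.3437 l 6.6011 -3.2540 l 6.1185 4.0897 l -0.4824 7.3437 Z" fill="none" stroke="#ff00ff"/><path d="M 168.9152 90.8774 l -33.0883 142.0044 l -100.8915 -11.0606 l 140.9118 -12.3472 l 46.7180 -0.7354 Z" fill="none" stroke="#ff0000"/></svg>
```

(Gcodetools for Inkscape — laser output)
G21
G90
G0 X17.0516 Y6.6377
M3 S165
G1 X120.9097 Y81.9155 F3059
G1 X131.4296 Y64.0033
G1 X156.9826 Y117.9425
G1 X103.2145 Y233.1825
M5
G0 X162.5580 Y38.9442
M3 S165
G1 X159.0165 Y47.4940 F3059
G1 X150.4667 Y51.0355
G1 X141.9169 Y47.4940
G1 X138.3754 Y38.9442
G1 X141.9169 Y30.3944
G1 X150.4667 Y26.8529
G1 X159.0165 Y30.3944
G1 X162.5580 Y38.9442
M5
G0 X188.9228 Y146.5450
M3 S783
G1 X167.2101 Y198.9642 F1370
G1 X114.7909 Y220.6769
G1 X62.3717 Y198.9642
G1 X40.6590 Y146.5450
G1 X62.3717 Y94.1258
G1 X114.7909 Y72.4131
G1 X167.2101 Y94.1258
G1 X188.9228 Y146.5450
M5
G0 X176.8730 Y140.9479
M3 S165
G1 X170.7545 Y145.0376 F3059
G1 X171.2369 Y152.3813
G1 X177.8380 Y155.6353
G1 X183.9565 Y151.5456
G1 X183.4741 Y144.2019
G1 X176.8730 Y140.9479
M5
G0 X168.9152 Y155.0959
M3 S783
G1 X135.8269 Y13.0915 F1370
G1 X34.9354 Y24.1521
G1 X175.8472 Y36.4993
G1 X222.5652 Y37.2347
G1 X168.9152 Y155.0959
M5
G0 X0.0000 Y0.0000

1 u = 1 mm; y_m = 245.9733 − y.

[1] `<polyline>` open polyline, #ff00ff→engrave S165 F3059: (17.0516,6.6377) → (120.9097,81.9155) → (131.4296,64.0033) → (156.9826,117.9425) → (103.2145,233.1825)

[2] `<circle>` circle, #ff00ff→engrave S165 F3059: (162.5580,38.9442) → (159.0165,47.4940) → (150.4667,51.0355) → (141.9169,47.4940) → (138.3754,38.9442) → (141.9169,30.3944) → (150.4667,26.8529) → (159.0165,30.3944) → (162.5580,38.9442) (closed)

[3] `<circle>` circle, #ff0000→cut S783 F1370: (188.9228,146.5450) → (167.2101,198.9642) → (114.7909,220.6769) → (62.3717,198.9642) → (40.6590,146.5450) → (62.3717,94.1258) → (114.7909,72.4131) → (167.2101,94.1258) → (188.9228,146.5450) (closed)

[4] `<path>` regular polygon, #ff00ff→engrave S165 F3059: (176.8730,140.9479) → (170.7545,145.0376) → (171.2369,152.3813) → (177.8380,155.6353) → (183.9565,151.5456) → (183.4741,144.2019) → (176.8730,140.9479) (closed)

[5] `<path>` closed polygon, #ff0000→cut S783 F1370: (168.9152,155.0959) → (135.8269,13.0915) → (34.9354,24.1521) → (175.8472,36.4993) → (222.5652,37.2347) → (168.9152,155.0959) (closed)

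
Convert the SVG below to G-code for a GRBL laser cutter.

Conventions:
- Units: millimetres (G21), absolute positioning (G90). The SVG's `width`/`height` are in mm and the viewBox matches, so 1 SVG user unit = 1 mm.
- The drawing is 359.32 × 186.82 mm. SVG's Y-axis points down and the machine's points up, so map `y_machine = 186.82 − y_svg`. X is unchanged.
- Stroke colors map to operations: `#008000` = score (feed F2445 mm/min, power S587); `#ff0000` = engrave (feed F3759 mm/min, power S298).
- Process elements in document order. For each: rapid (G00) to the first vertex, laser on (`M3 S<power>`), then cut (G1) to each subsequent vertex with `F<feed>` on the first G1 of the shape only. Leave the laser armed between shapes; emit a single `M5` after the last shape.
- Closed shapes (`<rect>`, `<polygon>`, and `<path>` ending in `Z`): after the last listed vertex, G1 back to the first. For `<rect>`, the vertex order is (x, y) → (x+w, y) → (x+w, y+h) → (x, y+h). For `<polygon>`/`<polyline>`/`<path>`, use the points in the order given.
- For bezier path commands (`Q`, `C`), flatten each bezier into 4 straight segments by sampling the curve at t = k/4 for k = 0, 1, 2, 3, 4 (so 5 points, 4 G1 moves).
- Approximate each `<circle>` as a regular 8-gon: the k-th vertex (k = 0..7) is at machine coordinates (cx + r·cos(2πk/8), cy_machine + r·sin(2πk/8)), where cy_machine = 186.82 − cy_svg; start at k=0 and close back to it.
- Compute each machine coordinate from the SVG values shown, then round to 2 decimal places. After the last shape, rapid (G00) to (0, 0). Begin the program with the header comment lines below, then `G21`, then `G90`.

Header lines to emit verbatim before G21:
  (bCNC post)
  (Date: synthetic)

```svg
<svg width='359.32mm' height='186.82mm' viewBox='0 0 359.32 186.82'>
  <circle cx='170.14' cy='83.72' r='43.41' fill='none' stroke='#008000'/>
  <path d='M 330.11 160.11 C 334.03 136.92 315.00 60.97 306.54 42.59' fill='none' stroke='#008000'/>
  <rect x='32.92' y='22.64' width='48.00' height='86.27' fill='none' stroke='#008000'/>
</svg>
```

(bCNC post)
(Date: synthetic)
G21
G90
G00 X213.55 Y103.10
M3 S587
G1 X200.84 Y133.80 F2445
G1 X170.14 Y146.51
G1 X139.44 Y133.80
G1 X126.73 Y103.10
G1 X139.44 Y72.40
G1 X170.14 Y59.69
G1 X200.84 Y72.40
G1 X213.55 Y103.10
G00 X330.11 Y26.71
M3 S587
G1 X329.27 Y52.27 F2445
G1 X322.97 Y87.27
G1 X314.34 Y121.37
G1 X306.54 Y144.23
G00 X32.92 Y164.18
M3 S587
G1 X80.92 Y164.18 F2445
G1 X80.92 Y77.91
G1 X32.92 Y77.91
G1 X32.92 Y164.18
M5
G00 X0.00 Y0.00

viewBox `0 0 359.32 186.82` with mm width/height → 1 unit = 1 mm. Flip: y_m = 186.82 − y_svg.

**Shape 1** — `<circle>` circle, stroke `#008000` → score (S587, F2445). Machine vertices: (213.55,103.10) → (200.84,133.80) → (170.14,146.51) → (139.44,133.80) → (126.73,103.10) → (139.44,72.40) → (170.14,59.69) → (200.84,72.40) → (213.55,103.10). Closed: final G1 returns to the first vertex.

**Shape 2** — `<path>` cubic bezier, stroke `#008000` → score (S587, F2445). Control points (SVG): P0=(330.11,160.11), P1=(334.03,136.92), P2=(315.00,60.97), P3=(306.54,42.59); sampled at t=k/4. Machine vertices: (330.11,26.71) → (329.27,52.27) → (322.97,87.27) → (314.34,121.37) → (306.54,144.23). Open path.

**Shape 3** — `<rect>` rectangle, stroke `#008000` → score (S587, F2445). Machine vertices: (32.92,164.18) → (80.92,164.18) → (80.92,77.91) → (32.92,77.91) → (32.92,164.18). Closed: final G1 returns to the first vertex.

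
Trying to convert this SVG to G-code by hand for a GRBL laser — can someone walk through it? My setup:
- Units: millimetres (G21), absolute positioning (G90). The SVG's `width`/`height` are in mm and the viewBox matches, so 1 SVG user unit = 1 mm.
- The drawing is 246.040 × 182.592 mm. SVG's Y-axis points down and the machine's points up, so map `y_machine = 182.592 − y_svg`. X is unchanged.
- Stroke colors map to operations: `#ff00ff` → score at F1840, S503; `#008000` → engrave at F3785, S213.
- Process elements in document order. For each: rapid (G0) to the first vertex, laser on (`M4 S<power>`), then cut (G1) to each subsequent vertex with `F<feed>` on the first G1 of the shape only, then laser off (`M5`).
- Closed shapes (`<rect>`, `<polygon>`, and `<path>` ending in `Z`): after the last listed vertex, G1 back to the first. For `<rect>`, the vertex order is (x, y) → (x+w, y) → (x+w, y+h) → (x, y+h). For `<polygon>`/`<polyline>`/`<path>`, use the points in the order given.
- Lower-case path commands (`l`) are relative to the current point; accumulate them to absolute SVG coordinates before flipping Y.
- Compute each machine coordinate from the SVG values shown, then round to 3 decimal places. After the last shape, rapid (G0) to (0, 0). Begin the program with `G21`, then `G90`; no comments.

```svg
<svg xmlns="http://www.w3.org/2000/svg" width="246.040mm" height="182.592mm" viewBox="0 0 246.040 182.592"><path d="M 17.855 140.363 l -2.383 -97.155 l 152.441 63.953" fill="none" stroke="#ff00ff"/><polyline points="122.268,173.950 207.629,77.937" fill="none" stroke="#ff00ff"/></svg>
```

1 u = 1 mm; y_m = 182.592 − y.

[1] `<path>` open polyline, #ff00ff→score S503 F1840: (17.855,42.229) → (15.472,139.384) → (167.913,75.431)

[2] `<polyline>` line segment, #ff00ff→score S503 F1840: (122.268,8.642) → (207.629,104.655)

G21
G90
G0 X17.855 Y42.229
M4 S503
G1 X15.472 Y139.384 F1840
G1 X167.913 Y75.431
M5
G0 X122.268 Y8.642
M4 S503
G1 X207.629 Y104.655 F1840
M5
G0 X0.000 Y0.000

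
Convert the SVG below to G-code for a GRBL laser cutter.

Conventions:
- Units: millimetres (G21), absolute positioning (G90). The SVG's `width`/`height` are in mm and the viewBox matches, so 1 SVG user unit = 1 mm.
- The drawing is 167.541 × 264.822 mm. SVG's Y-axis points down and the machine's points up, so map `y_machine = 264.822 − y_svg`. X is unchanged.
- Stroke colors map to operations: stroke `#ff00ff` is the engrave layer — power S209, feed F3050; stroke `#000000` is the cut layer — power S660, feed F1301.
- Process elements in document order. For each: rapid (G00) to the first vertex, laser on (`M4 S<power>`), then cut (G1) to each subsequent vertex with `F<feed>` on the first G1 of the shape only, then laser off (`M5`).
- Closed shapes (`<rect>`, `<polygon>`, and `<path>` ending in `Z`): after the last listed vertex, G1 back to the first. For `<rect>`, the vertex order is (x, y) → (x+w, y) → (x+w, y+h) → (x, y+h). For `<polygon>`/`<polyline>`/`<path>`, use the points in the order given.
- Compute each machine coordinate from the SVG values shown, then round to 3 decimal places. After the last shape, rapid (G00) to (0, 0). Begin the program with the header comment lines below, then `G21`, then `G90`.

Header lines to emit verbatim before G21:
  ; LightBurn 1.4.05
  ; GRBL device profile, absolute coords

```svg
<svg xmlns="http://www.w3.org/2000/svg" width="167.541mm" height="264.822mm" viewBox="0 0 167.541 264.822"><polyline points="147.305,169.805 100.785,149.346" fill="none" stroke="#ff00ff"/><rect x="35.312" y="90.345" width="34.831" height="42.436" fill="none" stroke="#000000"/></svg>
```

; LightBurn 1.4.05
; GRBL device profile, absolute coords
G21
G90
G00 X147.305 Y95.017
M4 S209
G1 X100.785 Y115.476 F3050
M5
G00 X35.312 Y174.477
M4 S660
G1 X70.143 Y174.477 F1301
G1 X70.143 Y132.041
G1 X35.312 Y132.041
G1 X35.312 Y174.477
M5
G00 X0.000 Y0.000

Since the viewBox matches the mm dimensions, user units are millimetres directly. The only transform is the Y-flip y_m = 264.822 − y_svg.

Shape 1 is a line segment drawn with `<polyline>`. Its stroke #ff00ff means engrave at S209, F3050. After flipping Y the toolpath is (147.305,95.017) → (100.785,115.476).

Shape 2 is a rectangle drawn with `<rect>`. Its stroke #000000 means cut at S660, F1301. After flipping Y the toolpath is (35.312,174.477) → (70.143,174.477) → (70.143,132.041) → (35.312,132.041) → (35.312,174.477), returning to the start.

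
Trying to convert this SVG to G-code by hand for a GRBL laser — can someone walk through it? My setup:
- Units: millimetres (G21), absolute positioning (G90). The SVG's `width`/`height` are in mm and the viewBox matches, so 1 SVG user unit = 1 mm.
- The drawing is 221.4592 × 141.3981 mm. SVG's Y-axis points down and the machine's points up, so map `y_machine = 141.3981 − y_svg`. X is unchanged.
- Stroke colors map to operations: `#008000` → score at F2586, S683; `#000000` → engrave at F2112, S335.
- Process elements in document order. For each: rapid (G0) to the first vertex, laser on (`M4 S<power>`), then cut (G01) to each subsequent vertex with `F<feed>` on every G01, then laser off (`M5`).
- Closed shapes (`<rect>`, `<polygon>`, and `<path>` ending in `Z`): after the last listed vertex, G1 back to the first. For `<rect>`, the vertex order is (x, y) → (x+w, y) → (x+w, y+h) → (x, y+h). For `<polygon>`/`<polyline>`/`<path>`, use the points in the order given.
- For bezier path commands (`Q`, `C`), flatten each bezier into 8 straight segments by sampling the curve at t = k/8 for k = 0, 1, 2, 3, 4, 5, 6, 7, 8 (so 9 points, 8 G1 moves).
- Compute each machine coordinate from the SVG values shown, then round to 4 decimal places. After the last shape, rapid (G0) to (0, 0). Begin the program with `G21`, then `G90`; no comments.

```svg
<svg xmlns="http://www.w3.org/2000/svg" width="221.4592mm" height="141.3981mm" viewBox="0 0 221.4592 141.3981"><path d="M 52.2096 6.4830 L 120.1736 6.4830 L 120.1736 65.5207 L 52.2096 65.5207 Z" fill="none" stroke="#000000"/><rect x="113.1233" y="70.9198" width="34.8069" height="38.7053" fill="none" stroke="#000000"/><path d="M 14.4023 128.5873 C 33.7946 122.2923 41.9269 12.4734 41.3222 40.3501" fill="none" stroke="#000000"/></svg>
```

1 u = 1 mm; y_m = 141.3981 − y.

[1] `<path>` rectangle, #000000→engrave S335 F2112: (52.2096,134.9151) → (120.1736,134.9151) → (120.1736,75.8774) → (52.2096,75.8774) → (52.2096,134.9151) (closed)

[2] `<rect>` rectangle, #000000→engrave S335 F2112: (113.1233,70.4783) → (147.9302,70.4783) → (147.9302,31.7730) → (113.1233,31.7730) → (113.1233,70.4783) (closed)

[3] `<path>` cubic bezier, #000000→engrave S335 F2112: (14.4023,12.8108) → (21.1515,19.5530) → (26.8747,33.1737) → (31.6014,50.8463) → (35.3611,69.7438) → (38.1835,87.0395) → (40.0981,99.9067) → (41.1345,105.5184) → (41.3222,101.0480)

G21
G90
G0 X52.2096 Y134.9151
M4 S335
G01 X120.1736 Y134.9151 F2112
G01 X120.1736 Y75.8774 F2112
G01 X52.2096 Y75.8774 F2112
G01 X52.2096 Y134.9151 F2112
M5
G0 X113.1233 Y70.4783
M4 S335
G01 X147.9302 Y70.4783 F2112
G01 X147.9302 Y31.7730 F2112
G01 X113.1233 Y31.7730 F2112
G01 X113.1233 Y70.4783 F2112
M5
G0 X14.4023 Y12.8108
M4 S335
G01 X21.1515 Y19.5530 F2112
G01 X26.8747 Y33.1737 F2112
G01 X31.6014 Y50.8463 F2112
G01 X35.3611 Y69.7438 F2112
G01 X38.1835 Y87.0395 F2112
G01 X40.0981 Y99.9067 F2112
G01 X41.1345 Y105.5184 F2112
G01 X41.3222 Y101.0480 F2112
M5
G0 X0.0000 Y0.0000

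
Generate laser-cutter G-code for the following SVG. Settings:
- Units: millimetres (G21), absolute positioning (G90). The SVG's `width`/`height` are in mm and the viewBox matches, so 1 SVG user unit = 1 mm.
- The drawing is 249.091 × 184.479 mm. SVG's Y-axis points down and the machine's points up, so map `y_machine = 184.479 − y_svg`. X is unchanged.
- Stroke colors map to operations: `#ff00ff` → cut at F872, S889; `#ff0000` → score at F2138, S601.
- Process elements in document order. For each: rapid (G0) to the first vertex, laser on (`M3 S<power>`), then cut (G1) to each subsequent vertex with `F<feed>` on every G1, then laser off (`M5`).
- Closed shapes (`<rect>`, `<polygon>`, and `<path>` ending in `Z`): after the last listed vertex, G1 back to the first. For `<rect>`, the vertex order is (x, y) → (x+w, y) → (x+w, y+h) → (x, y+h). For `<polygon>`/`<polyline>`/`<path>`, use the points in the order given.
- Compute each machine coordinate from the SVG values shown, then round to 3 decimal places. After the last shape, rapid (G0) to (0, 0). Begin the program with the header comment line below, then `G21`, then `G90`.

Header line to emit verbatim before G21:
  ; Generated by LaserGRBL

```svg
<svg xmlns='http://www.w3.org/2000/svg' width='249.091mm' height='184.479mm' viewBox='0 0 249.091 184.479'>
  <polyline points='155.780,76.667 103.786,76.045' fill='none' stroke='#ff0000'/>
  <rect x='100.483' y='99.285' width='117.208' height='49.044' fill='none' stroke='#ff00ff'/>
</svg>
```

Since the viewBox matches the mm dimensions, user units are millimetres directly. The only transform is the Y-flip y_m = 184.479 − y_svg.

Shape 1 is a line segment drawn with `<polyline>`. Its stroke #ff0000 means score at S601, F2138. After flipping Y the toolpath is (155.780,107.812) → (103.786,108.434).

Shape 2 is a rectangle drawn with `<rect>`. Its stroke #ff00ff means cut at S889, F872. After flipping Y the toolpath is (100.483,85.194) → (217.691,85.194) → (217.691,36.150) → (100.483,36.150) → (100.483,85.194), returning to the start.

; Generated by LaserGRBL
G21
G90
G0 X155.780 Y107.812
M3 S601
G1 X103.786 Y108.434 F2138
M5
G0 X100.483 Y85.194
M3 S889
G1 X217.691 Y85.194 F872
G1 X217.691 Y36.150 F872
G1 X100.483 Y36.150 F872
G1 X100.483 Y85.194 F872
M5
G0 X0.000 Y0.000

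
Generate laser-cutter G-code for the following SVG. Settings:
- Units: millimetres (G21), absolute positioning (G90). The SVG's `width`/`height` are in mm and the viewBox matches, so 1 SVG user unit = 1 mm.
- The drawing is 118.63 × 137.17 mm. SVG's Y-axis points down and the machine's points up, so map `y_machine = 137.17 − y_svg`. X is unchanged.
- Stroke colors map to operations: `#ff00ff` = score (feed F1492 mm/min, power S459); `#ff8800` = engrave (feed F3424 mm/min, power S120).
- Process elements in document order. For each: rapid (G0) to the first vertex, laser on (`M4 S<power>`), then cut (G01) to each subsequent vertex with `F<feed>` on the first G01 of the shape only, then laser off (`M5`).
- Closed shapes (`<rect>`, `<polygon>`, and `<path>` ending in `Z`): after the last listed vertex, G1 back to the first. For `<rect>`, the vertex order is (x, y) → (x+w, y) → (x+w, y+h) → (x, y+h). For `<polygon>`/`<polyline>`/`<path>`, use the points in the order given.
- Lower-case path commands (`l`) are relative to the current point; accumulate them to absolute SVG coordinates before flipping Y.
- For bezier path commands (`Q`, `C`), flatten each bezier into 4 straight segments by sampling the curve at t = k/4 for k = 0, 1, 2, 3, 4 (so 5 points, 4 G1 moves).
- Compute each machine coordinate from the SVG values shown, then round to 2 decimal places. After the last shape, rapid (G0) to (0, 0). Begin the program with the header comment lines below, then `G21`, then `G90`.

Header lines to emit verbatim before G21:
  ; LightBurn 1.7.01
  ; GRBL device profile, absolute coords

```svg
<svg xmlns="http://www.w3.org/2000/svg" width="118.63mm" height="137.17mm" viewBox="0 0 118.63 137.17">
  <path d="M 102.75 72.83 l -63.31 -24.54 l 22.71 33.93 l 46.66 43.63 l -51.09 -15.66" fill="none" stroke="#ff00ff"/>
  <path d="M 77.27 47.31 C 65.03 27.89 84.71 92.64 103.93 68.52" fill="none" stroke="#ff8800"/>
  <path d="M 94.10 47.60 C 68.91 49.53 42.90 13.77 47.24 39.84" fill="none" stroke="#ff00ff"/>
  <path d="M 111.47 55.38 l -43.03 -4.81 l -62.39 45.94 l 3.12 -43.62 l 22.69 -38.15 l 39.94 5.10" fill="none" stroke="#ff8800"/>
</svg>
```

; LightBurn 1.7.01
; GRBL device profile, absolute coords
G21
G90
G0 X102.75 Y64.34
M4 S459
G01 X39.44 Y88.88 F1492
G01 X62.15 Y54.95
G01 X108.81 Y11.32
G01 X57.72 Y26.98
M5
G0 X77.27 Y89.86
M4 S120
G01 X73.57 Y91.35 F3424
G01 X78.80 Y77.49
G01 X89.93 Y64.52
G01 X103.93 Y68.65
M5
G0 X94.10 Y89.57
M4 S459
G01 X75.54 Y93.63 F1492
G01 X59.60 Y102.50
G01 X49.19 Y106.84
G01 X47.24 Y97.33
M5
G0 X111.47 Y81.79
M4 S120
G01 X68.44 Y86.60 F3424
G01 X6.05 Y40.66
G01 X9.17 Y84.28
G01 X31.86 Y122.43
G01 X71.80 Y117.33
M5
G0 X0.00 Y0.00

viewBox `0 0 118.63 137.17` with mm width/height → 1 unit = 1 mm. Flip: y_m = 137.17 − y_svg.

**Shape 1** — `<path>` open polyline, stroke `#ff00ff` → score (S459, F1492). Machine vertices: (102.75,64.34) → (39.44,88.88) → (62.15,54.95) → (108.81,11.32) → (57.72,26.98). Open path.

**Shape 2** — `<path>` cubic bezier, stroke `#ff8800` → engrave (S120, F3424). Control points (SVG): P0=(77.27,47.31), P1=(65.03,27.89), P2=(84.71,92.64), P3=(103.93,68.52); sampled at t=k/4. Machine vertices: (77.27,89.86) → (73.57,91.35) → (78.80,77.49) → (89.93,64.52) → (103.93,68.65). Open path.

**Shape 3** — `<path>` cubic bezier, stroke `#ff00ff` → score (S459, F1492). Control points (SVG): P0=(94.10,47.60), P1=(68.91,49.53), P2=(42.90,13.77), P3=(47.24,39.84); sampled at t=k/4. Machine vertices: (94.10,89.57) → (75.54,93.63) → (59.60,102.50) → (49.19,106.84) → (47.24,97.33). Open path.

**Shape 4** — `<path>` open polyline, stroke `#ff8800` → engrave (S120, F3424). Machine vertices: (111.47,81.79) → (68.44,86.60) → (6.05,40.66) → (9.17,84.28) → (31.86,122.43) → (71.80,117.33). Open path.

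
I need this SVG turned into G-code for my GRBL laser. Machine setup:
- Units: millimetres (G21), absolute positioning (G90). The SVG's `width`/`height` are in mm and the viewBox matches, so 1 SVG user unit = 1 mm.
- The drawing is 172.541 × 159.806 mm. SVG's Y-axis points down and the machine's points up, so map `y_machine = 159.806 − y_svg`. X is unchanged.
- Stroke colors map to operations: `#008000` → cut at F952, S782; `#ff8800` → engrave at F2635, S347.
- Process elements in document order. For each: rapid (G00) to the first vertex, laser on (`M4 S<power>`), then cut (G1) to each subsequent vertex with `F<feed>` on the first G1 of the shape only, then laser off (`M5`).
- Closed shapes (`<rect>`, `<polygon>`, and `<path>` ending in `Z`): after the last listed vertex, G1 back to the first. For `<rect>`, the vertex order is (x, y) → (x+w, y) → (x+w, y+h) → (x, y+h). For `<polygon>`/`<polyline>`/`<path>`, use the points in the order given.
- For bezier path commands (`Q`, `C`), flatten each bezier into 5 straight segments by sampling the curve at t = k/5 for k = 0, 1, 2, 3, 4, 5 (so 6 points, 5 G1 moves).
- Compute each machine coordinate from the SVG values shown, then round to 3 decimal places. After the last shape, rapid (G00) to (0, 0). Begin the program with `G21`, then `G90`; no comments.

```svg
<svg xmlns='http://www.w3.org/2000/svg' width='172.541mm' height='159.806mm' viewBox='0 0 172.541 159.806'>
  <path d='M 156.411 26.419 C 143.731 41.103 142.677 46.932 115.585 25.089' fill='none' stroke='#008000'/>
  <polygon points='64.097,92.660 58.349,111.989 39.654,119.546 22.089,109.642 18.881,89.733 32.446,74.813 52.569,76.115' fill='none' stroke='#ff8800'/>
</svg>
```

Since the viewBox matches the mm dimensions, user units are millimetres directly. The only transform is the Y-flip y_m = 159.806 − y_svg.

Shape 1 is a cubic bezier drawn with `<path>`. Its stroke #008000 means cut at S782, F952. After flipping Y the toolpath is (156.411,133.387) → (149.897,125.790) → (144.365,121.221) → (138.008,120.584) → (129.017,124.781) → (115.585,134.717).

Shape 2 is a regular polygon drawn with `<polygon>`. Its stroke #ff8800 means engrave at S347, F2635. After flipping Y the toolpath is (64.097,67.146) → (58.349,47.817) → (39.654,40.260) → (22.089,50.164) → (18.881,70.073) → (32.446,84.993) → (52.569,83.691) → (64.097,67.146), returning to the start.

G21
G90
G00 X156.411 Y133.387
M4 S782
G1 X149.897 Y125.790 F952
G1 X144.365 Y121.221
G1 X138.008 Y120.584
G1 X129.017 Y124.781
G1 X115.585 Y134.717
M5
G00 X64.097 Y67.146
M4 S347
G1 X58.349 Y47.817 F2635
G1 X39.654 Y40.260
G1 X22.089 Y50.164
G1 X18.881 Y70.073
G1 X32.446 Y84.993
G1 X52.569 Y83.691
G1 X64.097 Y67.146
M5
G00 X0.000 Y0.000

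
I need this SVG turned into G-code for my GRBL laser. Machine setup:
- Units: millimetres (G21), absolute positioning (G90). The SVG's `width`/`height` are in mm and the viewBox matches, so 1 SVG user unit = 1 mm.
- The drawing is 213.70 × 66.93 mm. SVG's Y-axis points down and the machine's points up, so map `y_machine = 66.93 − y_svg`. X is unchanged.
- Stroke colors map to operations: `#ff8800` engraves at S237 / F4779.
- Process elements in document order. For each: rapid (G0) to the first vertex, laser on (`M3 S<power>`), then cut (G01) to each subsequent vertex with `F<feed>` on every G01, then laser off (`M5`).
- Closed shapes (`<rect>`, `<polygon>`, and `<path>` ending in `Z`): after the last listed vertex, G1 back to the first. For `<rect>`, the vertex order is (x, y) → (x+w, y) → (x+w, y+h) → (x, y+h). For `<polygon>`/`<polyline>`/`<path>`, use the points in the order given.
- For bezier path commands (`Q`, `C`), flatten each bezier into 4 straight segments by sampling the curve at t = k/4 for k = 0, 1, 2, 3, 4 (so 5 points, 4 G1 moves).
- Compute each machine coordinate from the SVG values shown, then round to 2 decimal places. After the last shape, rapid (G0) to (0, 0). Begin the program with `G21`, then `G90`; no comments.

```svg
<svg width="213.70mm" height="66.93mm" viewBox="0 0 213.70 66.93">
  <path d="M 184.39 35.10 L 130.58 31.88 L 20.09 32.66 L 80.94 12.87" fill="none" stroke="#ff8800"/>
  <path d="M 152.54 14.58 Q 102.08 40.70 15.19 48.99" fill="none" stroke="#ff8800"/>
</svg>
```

G21
G90
G0 X184.39 Y31.83
M3 S237
G01 X130.58 Y35.05 F4779
G01 X20.09 Y34.27 F4779
G01 X80.94 Y54.06 F4779
M5
G0 X152.54 Y52.35
M3 S237
G01 X125.03 Y40.40 F4779
G01 X92.97 Y30.69 F4779
G01 X56.36 Y23.20 F4779
G01 X15.19 Y17.94 F4779
M5
G0 X0.00 Y0.00

viewBox `0 0 213.70 66.93` with mm width/height → 1 unit = 1 mm. Flip: y_m = 66.93 − y_svg.

**Shape 1** — `<path>` open polyline, stroke `#ff8800` → engrave (S237, F4779). Machine vertices: (184.39,31.83) → (130.58,35.05) → (20.09,34.27) → (80.94,54.06). Open path.

**Shape 2** — `<path>` quadratic bezier, stroke `#ff8800` → engrave (S237, F4779). Control points (SVG): P0=(152.54,14.58), P1=(102.08,40.70), P2=(15.19,48.99); sampled at t=k/4. Machine vertices: (152.54,52.35) → (125.03,40.40) → (92.97,30.69) → (56.36,23.20) → (15.19,17.94). Open path.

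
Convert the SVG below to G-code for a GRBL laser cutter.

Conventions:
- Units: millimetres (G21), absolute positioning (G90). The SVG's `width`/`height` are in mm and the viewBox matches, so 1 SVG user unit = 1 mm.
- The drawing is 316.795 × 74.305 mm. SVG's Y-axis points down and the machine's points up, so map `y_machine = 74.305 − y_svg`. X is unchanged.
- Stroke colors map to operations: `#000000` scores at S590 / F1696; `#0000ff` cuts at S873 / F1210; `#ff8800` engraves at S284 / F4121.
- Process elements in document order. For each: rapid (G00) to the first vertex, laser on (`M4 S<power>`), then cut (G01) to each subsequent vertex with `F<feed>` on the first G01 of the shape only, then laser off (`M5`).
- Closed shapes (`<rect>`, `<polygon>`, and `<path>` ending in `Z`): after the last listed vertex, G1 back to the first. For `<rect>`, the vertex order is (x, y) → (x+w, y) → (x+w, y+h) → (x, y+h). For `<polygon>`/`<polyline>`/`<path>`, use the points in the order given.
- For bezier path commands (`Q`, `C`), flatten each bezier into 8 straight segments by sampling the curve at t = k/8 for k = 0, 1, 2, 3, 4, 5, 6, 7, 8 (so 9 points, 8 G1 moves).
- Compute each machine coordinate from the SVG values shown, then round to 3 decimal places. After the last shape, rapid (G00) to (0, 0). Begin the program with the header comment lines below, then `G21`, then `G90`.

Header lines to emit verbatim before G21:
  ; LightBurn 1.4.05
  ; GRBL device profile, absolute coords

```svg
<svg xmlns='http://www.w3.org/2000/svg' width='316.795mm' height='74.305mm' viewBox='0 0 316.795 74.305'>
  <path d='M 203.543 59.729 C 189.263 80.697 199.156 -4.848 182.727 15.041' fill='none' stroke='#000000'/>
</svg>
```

viewBox `0 0 316.795 74.305` with mm width/height → 1 unit = 1 mm. Flip: y_m = 74.305 − y_svg.

**Shape 1** — `<path>` cubic bezier, stroke `#000000` → score (S590, F1696). Control points (SVG): P0=(203.543,59.729), P1=(189.263,80.697), P2=(199.156,-4.848), P3=(182.727,15.041); sampled at t=k/8. Machine vertices: (203.543,14.576) → (199.222,11.292) → (196.576,15.510) → (195.013,24.745) → (193.941,36.515) → (192.768,48.336) → (190.902,57.724) → (187.753,62.194) → (182.727,59.264). Open path.

; LightBurn 1.4.05
; GRBL device profile, absolute coords
G21
G90
G00 X203.543 Y14.576
M4 S590
G01 X199.222 Y11.292 F1696
G01 X196.576 Y15.510
G01 X195.013 Y24.745
G01 X193.941 Y36.515
G01 X192.768 Y48.336
G01 X190.902 Y57.724
G01 X187.753 Y62.194
G01 X182.727 Y59.264
M5
G00 X0.000 Y0.000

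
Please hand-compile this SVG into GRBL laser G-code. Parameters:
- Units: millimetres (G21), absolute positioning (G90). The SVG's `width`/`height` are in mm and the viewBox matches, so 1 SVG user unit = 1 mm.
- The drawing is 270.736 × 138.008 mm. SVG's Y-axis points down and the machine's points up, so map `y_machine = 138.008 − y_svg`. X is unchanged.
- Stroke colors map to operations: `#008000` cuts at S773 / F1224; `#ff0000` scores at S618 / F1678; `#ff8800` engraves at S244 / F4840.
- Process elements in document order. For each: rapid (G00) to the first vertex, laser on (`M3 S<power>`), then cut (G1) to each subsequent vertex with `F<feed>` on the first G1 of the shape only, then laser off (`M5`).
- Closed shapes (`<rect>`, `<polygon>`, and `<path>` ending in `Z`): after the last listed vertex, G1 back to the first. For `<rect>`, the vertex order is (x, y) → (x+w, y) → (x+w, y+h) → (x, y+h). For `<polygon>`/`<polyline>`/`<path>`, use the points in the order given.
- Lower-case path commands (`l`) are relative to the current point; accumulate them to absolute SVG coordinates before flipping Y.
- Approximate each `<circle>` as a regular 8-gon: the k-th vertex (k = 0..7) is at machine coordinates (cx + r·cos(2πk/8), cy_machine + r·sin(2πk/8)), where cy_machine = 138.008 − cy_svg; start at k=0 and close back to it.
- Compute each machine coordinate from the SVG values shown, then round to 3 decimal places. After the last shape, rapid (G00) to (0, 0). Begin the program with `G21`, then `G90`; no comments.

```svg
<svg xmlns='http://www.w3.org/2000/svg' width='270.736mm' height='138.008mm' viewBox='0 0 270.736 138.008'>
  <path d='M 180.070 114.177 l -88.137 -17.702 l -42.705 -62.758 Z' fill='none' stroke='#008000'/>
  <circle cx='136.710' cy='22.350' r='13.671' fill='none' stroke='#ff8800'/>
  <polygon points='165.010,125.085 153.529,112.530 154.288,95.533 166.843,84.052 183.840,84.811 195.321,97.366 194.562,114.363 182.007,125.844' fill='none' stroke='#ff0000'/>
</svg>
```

1 u = 1 mm; y_m = 138.008 − y.

[1] `<path>` closed polygon, #008000→cut S773 F1224: (180.070,23.831) → (91.933,41.533) → (49.228,104.291) → (180.070,23.831) (closed)

[2] `<circle>` circle, #ff8800→engrave S244 F4840: (150.381,115.658) → (146.377,125.325) → (136.710,129.329) → (127.043,125.325) → (123.039,115.658) → (127.043,105.991) → (136.710,101.987) → (146.377,105.991) → (150.381,115.658) (closed)

[3] `<polygon>` regular polygon, #ff0000→score S618 F1678: (165.010,12.923) → (153.529,25.478) → (154.288,42.475) → (166.843,53.956) → (183.840,53.197) → (195.321,40.642) → (194.562,23.645) → (182.007,12.164) → (165.010,12.923) (closed)

G21
G90
G00 X180.070 Y23.831
M3 S773
G1 X91.933 Y41.533 F1224
G1 X49.228 Y104.291
G1 X180.070 Y23.831
M5
G00 X150.381 Y115.658
M3 S244
G1 X146.377 Y125.325 F4840
G1 X136.710 Y129.329
G1 X127.043 Y125.325
G1 X123.039 Y115.658
G1 X127.043 Y105.991
G1 X136.710 Y101.987
G1 X146.377 Y105.991
G1 X150.381 Y115.658
M5
G00 X165.010 Y12.923
M3 S618
G1 X153.529 Y25.478 F1678
G1 X154.288 Y42.475
G1 X166.843 Y53.956
G1 X183.840 Y53.197
G1 X195.321 Y40.642
G1 X194.562 Y23.645
G1 X182.007 Y12.164
G1 X165.010 Y12.923
M5
G00 X0.000 Y0.000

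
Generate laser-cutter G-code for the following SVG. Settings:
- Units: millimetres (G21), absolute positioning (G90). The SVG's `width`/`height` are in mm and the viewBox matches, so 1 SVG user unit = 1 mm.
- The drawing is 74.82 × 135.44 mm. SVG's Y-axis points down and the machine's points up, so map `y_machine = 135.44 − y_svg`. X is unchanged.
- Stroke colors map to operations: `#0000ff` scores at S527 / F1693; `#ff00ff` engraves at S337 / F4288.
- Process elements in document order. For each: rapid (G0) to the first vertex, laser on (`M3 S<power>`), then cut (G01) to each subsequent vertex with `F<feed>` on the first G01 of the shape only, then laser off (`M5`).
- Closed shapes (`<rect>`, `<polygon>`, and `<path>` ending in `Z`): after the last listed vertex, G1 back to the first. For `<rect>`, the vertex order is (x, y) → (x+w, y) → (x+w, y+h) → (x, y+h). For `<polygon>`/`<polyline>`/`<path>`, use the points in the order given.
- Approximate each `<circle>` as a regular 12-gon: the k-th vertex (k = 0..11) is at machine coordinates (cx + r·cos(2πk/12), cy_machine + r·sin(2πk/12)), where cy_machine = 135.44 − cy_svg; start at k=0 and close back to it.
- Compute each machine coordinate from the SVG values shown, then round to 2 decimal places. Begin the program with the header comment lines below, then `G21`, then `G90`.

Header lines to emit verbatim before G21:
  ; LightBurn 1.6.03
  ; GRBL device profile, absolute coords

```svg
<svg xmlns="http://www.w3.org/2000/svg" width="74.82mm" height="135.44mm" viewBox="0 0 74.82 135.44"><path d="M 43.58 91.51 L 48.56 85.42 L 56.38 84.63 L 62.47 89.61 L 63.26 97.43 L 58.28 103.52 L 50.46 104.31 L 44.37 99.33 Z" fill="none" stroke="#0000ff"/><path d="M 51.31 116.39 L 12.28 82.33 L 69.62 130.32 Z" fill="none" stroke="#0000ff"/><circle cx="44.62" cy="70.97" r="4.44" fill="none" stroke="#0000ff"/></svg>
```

; LightBurn 1.6.03
; GRBL device profile, absolute coords
G21
G90
G0 X43.58 Y43.93
M3 S527
G01 X48.56 Y50.02 F1693
G01 X56.38 Y50.81
G01 X62.47 Y45.83
G01 X63.26 Y38.01
G01 X58.28 Y31.92
G01 X50.46 Y31.13
G01 X44.37 Y36.11
G01 X43.58 Y43.93
M5
G0 X51.31 Y19.05
M3 S527
G01 X12.28 Y53.11 F1693
G01 X69.62 Y5.12
G01 X51.31 Y19.05
M5
G0 X49.06 Y64.47
M3 S527
G01 X48.47 Y66.69 F1693
G01 X46.84 Y68.32
G01 X44.62 Y68.91
G01 X42.40 Y68.32
G01 X40.77 Y66.69
G01 X40.18 Y64.47
G01 X40.77 Y62.25
G01 X42.40 Y60.62
G01 X44.62 Y60.03
G01 X46.84 Y60.62
G01 X48.47 Y62.25
G01 X49.06 Y64.47
M5

Since the viewBox matches the mm dimensions, user units are millimetres directly. The only transform is the Y-flip y_m = 135.44 − y_svg.

Shape 1 is a regular polygon drawn with `<path>`. Its stroke #0000ff means score at S527, F1693. After flipping Y the toolpath is (43.58,43.93) → (48.56,50.02) → (56.38,50.81) → (62.47,45.83) → (63.26,38.01) → (58.28,31.92) → (50.46,31.13) → (44.37,36.11) → (43.58,43.93), returning to the start.

Shape 2 is a closed polygon drawn with `<path>`. Its stroke #0000ff means score at S527, F1693. After flipping Y the toolpath is (51.31,19.05) → (12.28,53.11) → (69.62,5.12) → (51.31,19.05), returning to the start.

Shape 3 is a circle drawn with `<circle>`. Its stroke #0000ff means score at S527, F1693. After flipping Y the toolpath is (49.06,64.47) → (48.47,66.69) → (46.84,68.32) → (44.62,68.91) → (42.40,68.32) → (40.77,66.69) → (40.18,64.47) → (40.77,62.25) → (42.40,60.62) → (44.62,60.03) → (46.84,60.62) → (48.47,62.25) → (49.06,64.47), returning to the start.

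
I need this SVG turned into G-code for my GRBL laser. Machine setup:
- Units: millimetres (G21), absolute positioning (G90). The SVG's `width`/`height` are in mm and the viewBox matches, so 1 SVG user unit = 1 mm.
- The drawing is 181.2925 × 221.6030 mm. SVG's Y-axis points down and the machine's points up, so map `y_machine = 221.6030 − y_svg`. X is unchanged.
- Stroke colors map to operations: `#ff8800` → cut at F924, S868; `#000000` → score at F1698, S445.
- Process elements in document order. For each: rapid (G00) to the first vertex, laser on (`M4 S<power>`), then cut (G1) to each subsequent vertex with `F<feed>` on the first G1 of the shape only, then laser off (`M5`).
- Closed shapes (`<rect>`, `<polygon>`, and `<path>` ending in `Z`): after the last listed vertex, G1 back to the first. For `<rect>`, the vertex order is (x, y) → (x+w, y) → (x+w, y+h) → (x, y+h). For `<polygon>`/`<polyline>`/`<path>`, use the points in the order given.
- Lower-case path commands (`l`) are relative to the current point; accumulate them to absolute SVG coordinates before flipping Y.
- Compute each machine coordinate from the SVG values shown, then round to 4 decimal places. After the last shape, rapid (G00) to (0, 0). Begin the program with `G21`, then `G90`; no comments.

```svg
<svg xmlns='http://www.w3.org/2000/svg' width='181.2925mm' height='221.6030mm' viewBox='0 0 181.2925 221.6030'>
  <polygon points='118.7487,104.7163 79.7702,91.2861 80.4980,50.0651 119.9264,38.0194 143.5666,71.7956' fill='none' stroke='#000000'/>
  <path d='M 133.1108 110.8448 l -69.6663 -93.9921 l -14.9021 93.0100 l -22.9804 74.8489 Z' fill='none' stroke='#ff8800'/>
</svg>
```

viewBox `0 0 181.2925 221.6030` with mm width/height → 1 unit = 1 mm. Flip: y_m = 221.6030 − y_svg.

**Shape 1** — `<polygon>` regular polygon, stroke `#000000` → score (S445, F1698). Machine vertices: (118.7487,116.8867) → (79.7702,130.3169) → (80.4980,171.5379) → (119.9264,183.5836) → (143.5666,149.8074) → (118.7487,116.8867). Closed: final G1 returns to the first vertex.

**Shape 2** — `<path>` closed polygon, stroke `#ff8800` → cut (S868, F924). Machine vertices: (133.1108,110.7582) → (63.4445,204.7503) → (48.5424,111.7403) → (25.5620,36.8914) → (133.1108,110.7582). Closed: final G1 returns to the first vertex.

G21
G90
G00 X118.7487 Y116.8867
M4 S445
G1 X79.7702 Y130.3169 F1698
G1 X80.4980 Y171.5379
G1 X119.9264 Y183.5836
G1 X143.5666 Y149.8074
G1 X118.7487 Y116.8867
M5
G00 X133.1108 Y110.7582
M4 S868
G1 X63.4445 Y204.7503 F924
G1 X48.5424 Y111.7403
G1 X25.5620 Y36.8914
G1 X133.1108 Y110.7582
M5
G00 X0.0000 Y0.0000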